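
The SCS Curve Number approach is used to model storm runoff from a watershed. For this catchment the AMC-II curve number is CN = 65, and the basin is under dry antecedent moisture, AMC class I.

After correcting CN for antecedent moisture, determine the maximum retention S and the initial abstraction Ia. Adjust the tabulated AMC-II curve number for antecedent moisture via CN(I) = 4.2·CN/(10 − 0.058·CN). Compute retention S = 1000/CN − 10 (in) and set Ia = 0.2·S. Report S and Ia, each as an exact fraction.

CN(I) from CN(II)=65: (4.2·65)/(10 − 0.058·65) = 3900/89 ≈ 43.820
Retention S: 1000/CN − 10 with CN=43.820 → S = 500/39 ≈ 12.821 in
Ia = 0.2S: 0.2·12.821 = 2.564 in (exactly 100/39)

S = 500/39 in ≈ 12.821 in; Ia = 100/39 in ≈ 2.564 in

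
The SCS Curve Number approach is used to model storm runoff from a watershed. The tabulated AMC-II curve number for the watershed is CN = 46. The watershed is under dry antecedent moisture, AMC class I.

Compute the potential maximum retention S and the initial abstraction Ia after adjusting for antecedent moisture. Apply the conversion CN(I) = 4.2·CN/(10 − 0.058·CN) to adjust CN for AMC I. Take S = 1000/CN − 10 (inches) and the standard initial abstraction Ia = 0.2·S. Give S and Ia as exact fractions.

S = 4500/161 in ≈ 27.950 in; Ia = 900/161 in ≈ 5.590 in

Adjust CN=46 to AMC I: 4.2·46/(10 − 0.058·46) → (966/5) ÷ (1833/250) = 16100/611 ≈ 26.350
S = 1000/(16100/611) − 10 = 4500/161 in ≈ 27.950 in
Ia = 0.2S: 0.2·27.950 = 5.590 in (exactly 900/161)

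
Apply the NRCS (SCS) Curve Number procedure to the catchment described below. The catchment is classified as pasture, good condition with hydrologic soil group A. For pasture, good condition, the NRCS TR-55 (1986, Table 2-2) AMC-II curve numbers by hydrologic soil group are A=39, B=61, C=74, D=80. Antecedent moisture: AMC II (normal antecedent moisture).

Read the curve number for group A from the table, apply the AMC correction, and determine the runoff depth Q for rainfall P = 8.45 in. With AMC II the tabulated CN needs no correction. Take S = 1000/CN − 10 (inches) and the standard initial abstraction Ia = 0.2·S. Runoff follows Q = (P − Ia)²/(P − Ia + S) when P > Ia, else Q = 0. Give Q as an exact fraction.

NRCS table: pasture, good condition, soil group A → CN(II) = 39
CN(II) = 39; AMC II needs no correction.
Retention S: 1000/CN − 10 with CN=39.000 → S = 610/39 ≈ 15.641 in
Initial abstraction Ia = S/5 = (610/39)/5 = 122/39 ≈ 3.128 in
Since P=8.450 > Ia=3.128: effective rainfall P−Ia = 4151/780 in
Q: (4151/780)² ÷ (16351/780) = 17230801/12753780 in (≈ 1.351 in)

Q = 17230801/12753780 in ≈ 1.351 in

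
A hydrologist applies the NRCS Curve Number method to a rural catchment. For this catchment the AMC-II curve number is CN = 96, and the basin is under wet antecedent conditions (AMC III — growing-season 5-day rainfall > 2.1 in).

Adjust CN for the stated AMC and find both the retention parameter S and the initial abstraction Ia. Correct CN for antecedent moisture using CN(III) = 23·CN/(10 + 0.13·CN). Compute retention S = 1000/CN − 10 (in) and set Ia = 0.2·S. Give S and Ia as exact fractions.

S = 25/138 in ≈ 0.181 in; Ia = 5/138 in ≈ 0.036 in

Adjust CN=96 to AMC III: 23·96/(10 + 0.13·96) → 2208 ÷ (562/25) = 27600/281 ≈ 98.221
Max retention: S = 1000/(27600/281) − 10 = 25/138 in (≈ 0.181 in)
Ia = 0.2S: 0.2·0.181 = 0.036 in (exactly 5/138)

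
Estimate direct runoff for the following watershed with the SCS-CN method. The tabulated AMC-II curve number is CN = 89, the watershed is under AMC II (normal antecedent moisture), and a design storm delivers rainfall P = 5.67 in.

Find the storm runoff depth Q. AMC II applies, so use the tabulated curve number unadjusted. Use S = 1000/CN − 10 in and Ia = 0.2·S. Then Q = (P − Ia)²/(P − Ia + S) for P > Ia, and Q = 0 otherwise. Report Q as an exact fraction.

Q = 2329317169/527440700 in ≈ 4.416 in

CN(II) = 89; AMC II needs no correction.
Retention S: 1000/CN − 10 with CN=89.000 → S = 110/89 ≈ 1.236 in
Initial abstraction Ia = S/5 = (110/89)/5 = 22/89 ≈ 0.247 in
Since P=5.670 > Ia=0.247: effective rainfall P−Ia = 48263/8900 in
Q: (48263/8900)² ÷ (59263/8900) = 2329317169/527440700 in (≈ 4.416 in)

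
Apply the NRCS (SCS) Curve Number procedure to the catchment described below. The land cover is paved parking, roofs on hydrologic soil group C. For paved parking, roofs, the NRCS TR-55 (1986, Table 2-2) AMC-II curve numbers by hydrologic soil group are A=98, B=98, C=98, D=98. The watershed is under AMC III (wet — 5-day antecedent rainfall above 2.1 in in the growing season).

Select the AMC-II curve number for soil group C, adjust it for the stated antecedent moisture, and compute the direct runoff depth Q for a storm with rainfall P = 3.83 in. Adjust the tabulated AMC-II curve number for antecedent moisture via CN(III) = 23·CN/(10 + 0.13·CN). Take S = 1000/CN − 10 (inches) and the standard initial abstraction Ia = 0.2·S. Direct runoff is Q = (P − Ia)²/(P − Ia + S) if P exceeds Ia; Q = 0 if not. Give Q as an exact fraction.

NRCS table: paved parking, roofs, soil group C → CN(II) = 98
CN(III) from CN(II)=98: (23·98)/(10 + 0.13·98) = 112700/1137 ≈ 99.120
Max retention: S = 1000/(112700/1137) − 10 = 100/1127 in (≈ 0.089 in)
Initial abstraction Ia = S/5 = (100/1127)/5 = 20/1127 ≈ 0.018 in
Excess rainfall: 3.830 − 0.018 = 3.812 in; P > Ia so Q > 0
Q = (429641/112700)²/((429641/112700) + 100/1127) = (184591388881/12701290000)/(439641/112700) = 184591388881/49547540700 in ≈ 3.726 in

Q = 184591388881/49547540700 in ≈ 3.726 in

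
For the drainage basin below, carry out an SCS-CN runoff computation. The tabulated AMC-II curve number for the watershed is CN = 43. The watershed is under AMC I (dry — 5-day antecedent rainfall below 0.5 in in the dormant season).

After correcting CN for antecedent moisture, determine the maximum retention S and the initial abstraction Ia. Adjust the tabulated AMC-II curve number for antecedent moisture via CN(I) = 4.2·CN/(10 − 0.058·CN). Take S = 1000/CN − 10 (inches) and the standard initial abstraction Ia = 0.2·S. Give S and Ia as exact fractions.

S = 9500/301 in ≈ 31.561 in; Ia = 1900/301 in ≈ 6.312 in

CN(I) from CN(II)=43: (4.2·43)/(10 − 0.058·43) = 30100/1251 ≈ 24.061
Max retention: S = 1000/(30100/1251) − 10 = 9500/301 in (≈ 31.561 in)
Initial abstraction Ia = S/5 = (9500/301)/5 = 1900/301 ≈ 6.312 in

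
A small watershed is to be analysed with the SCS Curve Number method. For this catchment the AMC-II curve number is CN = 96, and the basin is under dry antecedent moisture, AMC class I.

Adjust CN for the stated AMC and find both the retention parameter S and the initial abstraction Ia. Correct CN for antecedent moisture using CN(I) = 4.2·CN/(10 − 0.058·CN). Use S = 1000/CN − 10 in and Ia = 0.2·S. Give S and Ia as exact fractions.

CN(I) from CN(II)=96: (4.2·96)/(10 − 0.058·96) = 25200/277 ≈ 90.975
Retention S: 1000/CN − 10 with CN=90.975 → S = 125/126 ≈ 0.992 in
Ia = 0.2·(125/126) = 25/126 in ≈ 0.198 in

S = 125/126 in ≈ 0.992 in; Ia = 25/126 in ≈ 0.198 in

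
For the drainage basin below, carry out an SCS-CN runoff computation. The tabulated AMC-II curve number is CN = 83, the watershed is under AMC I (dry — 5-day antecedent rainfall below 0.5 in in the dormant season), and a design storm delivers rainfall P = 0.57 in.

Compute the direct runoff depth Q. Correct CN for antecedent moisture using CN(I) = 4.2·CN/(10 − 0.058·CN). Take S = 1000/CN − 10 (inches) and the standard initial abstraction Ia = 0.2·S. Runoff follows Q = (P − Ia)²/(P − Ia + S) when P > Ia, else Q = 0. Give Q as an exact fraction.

Q = 0 in ≈ 0.000 in

CN(I) from CN(II)=83: (4.2·83)/(10 − 0.058·83) = 174300/2593 ≈ 67.219
Retention S: 1000/CN − 10 with CN=67.219 → S = 8500/1743 ≈ 4.877 in
Ia = 0.2S: 0.2·4.877 = 0.975 in (exactly 1700/1743)
P = 0.570 ≤ Ia = 0.975 in: entire storm abstracted, Q = 0.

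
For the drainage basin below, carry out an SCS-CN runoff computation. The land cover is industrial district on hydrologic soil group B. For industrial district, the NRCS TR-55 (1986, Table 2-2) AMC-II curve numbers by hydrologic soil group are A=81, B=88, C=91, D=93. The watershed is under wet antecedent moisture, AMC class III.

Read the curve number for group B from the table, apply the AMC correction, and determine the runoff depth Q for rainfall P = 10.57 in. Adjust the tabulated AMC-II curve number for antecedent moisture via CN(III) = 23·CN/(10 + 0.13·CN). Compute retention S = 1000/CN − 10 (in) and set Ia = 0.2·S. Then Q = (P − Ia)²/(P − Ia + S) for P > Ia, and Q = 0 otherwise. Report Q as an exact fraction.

NRCS table: industrial district, soil group B → CN(II) = 88
CN(III) from CN(II)=88: (23·88)/(10 + 0.13·88) = 6325/67 ≈ 94.403
S = 1000/(6325/67) − 10 = 150/253 in ≈ 0.593 in
Ia = 0.2S: 0.2·0.593 = 0.119 in (exactly 30/253)
Since P=10.570 > Ia=0.119: effective rainfall P−Ia = 264421/25300 in
Q = (264421/25300)²/((264421/25300) + 150/253) = (69918465241/640090000)/(279421/25300) = 69918465241/7069351300 in ≈ 9.890 in

Q = 69918465241/7069351300 in ≈ 9.890 in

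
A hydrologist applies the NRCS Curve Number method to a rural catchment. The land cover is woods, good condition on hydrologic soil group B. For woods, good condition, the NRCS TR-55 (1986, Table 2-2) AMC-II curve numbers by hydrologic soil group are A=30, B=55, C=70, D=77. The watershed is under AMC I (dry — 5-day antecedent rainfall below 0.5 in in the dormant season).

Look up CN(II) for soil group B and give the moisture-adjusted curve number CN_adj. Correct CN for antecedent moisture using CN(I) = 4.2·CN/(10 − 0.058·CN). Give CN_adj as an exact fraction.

NRCS table: woods, good condition, soil group B → CN(II) = 55
CN(I) from CN(II)=55: (4.2·55)/(10 − 0.058·55) = 7700/227 ≈ 33.921

CN_adj = 7700/227 ≈ 33.921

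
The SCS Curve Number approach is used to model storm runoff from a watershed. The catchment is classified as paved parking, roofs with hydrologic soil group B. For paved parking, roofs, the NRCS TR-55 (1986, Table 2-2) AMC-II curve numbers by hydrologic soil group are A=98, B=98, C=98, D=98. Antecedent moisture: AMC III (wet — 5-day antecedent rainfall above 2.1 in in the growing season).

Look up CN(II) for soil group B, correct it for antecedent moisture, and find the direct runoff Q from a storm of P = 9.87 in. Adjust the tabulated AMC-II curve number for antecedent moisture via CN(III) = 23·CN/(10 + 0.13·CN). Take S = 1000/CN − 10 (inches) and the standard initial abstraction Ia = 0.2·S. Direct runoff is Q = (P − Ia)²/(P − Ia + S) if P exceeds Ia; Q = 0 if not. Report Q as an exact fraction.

Q = 1232874901801/126263332300 in ≈ 9.764 in

NRCS table: paved parking, roofs, soil group B → CN(II) = 98
Wet (AMC III): CN(III) = 23·98/(10 + 0.13·98) = 2254/(1137/50) = 112700/1137 ≈ 99.120
Retention S: 1000/CN − 10 with CN=99.120 → S = 100/1127 ≈ 0.089 in
Ia = 0.2S: 0.2·0.089 = 0.018 in (exactly 20/1127)
Since P=9.870 > Ia=0.018: effective rainfall P−Ia = 1110349/112700 in
Q = (1110349/112700)²/((1110349/112700) + 100/1127) = (1232874901801/12701290000)/(1120349/112700) = 1232874901801/126263332300 in ≈ 9.764 in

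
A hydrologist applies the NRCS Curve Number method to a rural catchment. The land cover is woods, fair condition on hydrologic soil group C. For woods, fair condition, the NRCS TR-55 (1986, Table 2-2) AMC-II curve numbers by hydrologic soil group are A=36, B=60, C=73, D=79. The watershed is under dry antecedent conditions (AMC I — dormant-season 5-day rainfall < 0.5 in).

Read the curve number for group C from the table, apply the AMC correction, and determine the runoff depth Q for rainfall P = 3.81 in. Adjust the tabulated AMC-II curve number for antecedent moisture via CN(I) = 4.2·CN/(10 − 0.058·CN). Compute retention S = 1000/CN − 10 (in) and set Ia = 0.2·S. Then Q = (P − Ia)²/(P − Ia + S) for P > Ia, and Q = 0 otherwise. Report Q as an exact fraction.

NRCS table: woods, fair condition, soil group C → CN(II) = 73
Adjust CN=73 to AMC I: 4.2·73/(10 − 0.058·73) → (1533/5) ÷ (2883/500) = 51100/961 ≈ 53.174
Max retention: S = 1000/(51100/961) − 10 = 4500/511 in (≈ 8.806 in)
Ia = 0.2·(4500/511) = 900/511 in ≈ 1.761 in
Since P=3.810 > Ia=1.761: effective rainfall P−Ia = 104691/51100 in
Q = (104691/51100)²/((104691/51100) + 4500/511) = (10960205481/2611210000)/(554691/51100) = 3653401827/9448236700 in ≈ 0.387 in

Q = 3653401827/9448236700 in ≈ 0.387 in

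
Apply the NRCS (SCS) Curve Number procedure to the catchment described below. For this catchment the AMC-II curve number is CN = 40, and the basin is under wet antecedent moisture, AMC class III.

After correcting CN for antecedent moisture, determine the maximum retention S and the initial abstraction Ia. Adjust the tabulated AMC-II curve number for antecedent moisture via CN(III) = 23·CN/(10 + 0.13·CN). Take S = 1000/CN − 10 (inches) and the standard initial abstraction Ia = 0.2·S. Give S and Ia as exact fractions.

S = 150/23 in ≈ 6.522 in; Ia = 30/23 in ≈ 1.304 in

Adjust CN=40 to AMC III: 23·40/(10 + 0.13·40) → 920 ÷ (76/5) = 1150/19 ≈ 60.526
Retention S: 1000/CN − 10 with CN=60.526 → S = 150/23 ≈ 6.522 in
Ia = 0.2S: 0.2·6.522 = 1.304 in (exactly 30/23)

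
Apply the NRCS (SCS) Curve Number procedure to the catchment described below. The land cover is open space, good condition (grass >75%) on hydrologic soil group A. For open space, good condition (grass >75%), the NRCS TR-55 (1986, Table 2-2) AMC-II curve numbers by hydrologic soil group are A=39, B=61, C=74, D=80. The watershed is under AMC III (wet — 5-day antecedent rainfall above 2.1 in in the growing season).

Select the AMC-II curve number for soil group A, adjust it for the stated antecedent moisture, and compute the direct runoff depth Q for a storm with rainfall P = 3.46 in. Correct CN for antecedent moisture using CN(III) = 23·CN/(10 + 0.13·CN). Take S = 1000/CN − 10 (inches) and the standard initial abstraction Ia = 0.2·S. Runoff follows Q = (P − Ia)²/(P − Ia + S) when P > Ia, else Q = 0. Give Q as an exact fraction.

Q = 8870060761/17903267850 in ≈ 0.495 in

NRCS table: open space, good condition (grass >75%), soil group A → CN(II) = 39
Adjust CN=39 to AMC III: 23·39/(10 + 0.13·39) → 897 ÷ (1507/100) = 89700/1507 ≈ 59.522
Retention S: 1000/CN − 10 with CN=59.522 → S = 6100/897 ≈ 6.800 in
Ia = 0.2S: 0.2·6.800 = 1.360 in (exactly 1220/897)
Since P=3.460 > Ia=1.360: effective rainfall P−Ia = 94181/44850 in
Q: (94181/44850)² ÷ (399181/44850) = 8870060761/17903267850 in (≈ 0.495 in)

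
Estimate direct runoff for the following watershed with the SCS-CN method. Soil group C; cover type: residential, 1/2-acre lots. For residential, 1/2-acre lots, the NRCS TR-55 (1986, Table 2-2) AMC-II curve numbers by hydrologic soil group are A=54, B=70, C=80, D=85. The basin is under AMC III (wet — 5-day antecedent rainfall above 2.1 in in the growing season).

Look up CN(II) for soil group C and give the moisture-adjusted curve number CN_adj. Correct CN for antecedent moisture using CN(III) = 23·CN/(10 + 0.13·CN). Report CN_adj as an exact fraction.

NRCS table: residential, 1/2-acre lots, soil group C → CN(II) = 80
CN(III) from CN(II)=80: (23·80)/(10 + 0.13·80) = 4600/51 ≈ 90.196

CN_adj = 4600/51 ≈ 90.196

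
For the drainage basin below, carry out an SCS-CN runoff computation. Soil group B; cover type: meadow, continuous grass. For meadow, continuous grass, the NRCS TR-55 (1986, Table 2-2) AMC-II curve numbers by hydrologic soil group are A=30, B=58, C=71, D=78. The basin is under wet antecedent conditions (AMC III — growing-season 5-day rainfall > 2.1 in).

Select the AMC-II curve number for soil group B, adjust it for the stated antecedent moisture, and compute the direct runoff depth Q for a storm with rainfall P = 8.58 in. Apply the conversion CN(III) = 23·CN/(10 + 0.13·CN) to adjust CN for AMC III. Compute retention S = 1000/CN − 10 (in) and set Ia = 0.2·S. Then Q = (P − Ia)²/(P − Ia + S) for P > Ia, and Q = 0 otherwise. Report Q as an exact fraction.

NRCS table: meadow, continuous grass, soil group B → CN(II) = 58
Wet (AMC III): CN(III) = 23·58/(10 + 0.13·58) = 1334/(877/50) = 66700/877 ≈ 76.055
Max retention: S = 1000/(66700/877) − 10 = 2100/667 in (≈ 3.148 in)
Ia = 0.2S: 0.2·3.148 = 0.630 in (exactly 420/667)
Excess rainfall: 8.580 − 0.630 = 7.950 in; P > Ia so Q > 0
Runoff Q = (P−Ia)²/(P−Ia+S) = (7.950)²/(7.950+3.148) = 7811201161/1371585450 ≈ 5.695 in

Q = 7811201161/1371585450 in ≈ 5.695 in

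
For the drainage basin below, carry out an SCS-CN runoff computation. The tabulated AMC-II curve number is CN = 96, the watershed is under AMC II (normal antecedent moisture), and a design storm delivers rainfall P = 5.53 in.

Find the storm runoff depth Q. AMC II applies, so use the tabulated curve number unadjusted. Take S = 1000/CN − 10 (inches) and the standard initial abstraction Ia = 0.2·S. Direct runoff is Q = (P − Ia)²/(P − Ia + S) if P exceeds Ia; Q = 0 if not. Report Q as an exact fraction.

Average conditions: CN = 96 (no AMC adjustment).
Retention S: 1000/CN − 10 with CN=96.000 → S = 5/12 ≈ 0.417 in
Ia = 0.2S: 0.2·0.417 = 0.083 in (exactly 1/12)
Since P=5.530 > Ia=0.083: effective rainfall P−Ia = 817/150 in
Runoff Q = (P−Ia)²/(P−Ia+S) = (5.447)²/(5.447+0.417) = 667489/131925 ≈ 5.060 in

Q = 667489/131925 in ≈ 5.060 in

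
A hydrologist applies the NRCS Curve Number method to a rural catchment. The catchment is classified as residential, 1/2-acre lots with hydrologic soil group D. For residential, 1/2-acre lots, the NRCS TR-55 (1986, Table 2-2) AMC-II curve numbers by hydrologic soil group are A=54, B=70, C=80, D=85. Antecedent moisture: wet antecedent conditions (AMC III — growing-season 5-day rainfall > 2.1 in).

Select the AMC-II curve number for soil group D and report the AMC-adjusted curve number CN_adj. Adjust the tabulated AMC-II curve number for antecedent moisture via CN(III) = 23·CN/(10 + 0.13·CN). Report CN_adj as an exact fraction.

NRCS table: residential, 1/2-acre lots, soil group D → CN(II) = 85
CN(III) from CN(II)=85: (23·85)/(10 + 0.13·85) = 39100/421 ≈ 92.874

CN_adj = 39100/421 ≈ 92.874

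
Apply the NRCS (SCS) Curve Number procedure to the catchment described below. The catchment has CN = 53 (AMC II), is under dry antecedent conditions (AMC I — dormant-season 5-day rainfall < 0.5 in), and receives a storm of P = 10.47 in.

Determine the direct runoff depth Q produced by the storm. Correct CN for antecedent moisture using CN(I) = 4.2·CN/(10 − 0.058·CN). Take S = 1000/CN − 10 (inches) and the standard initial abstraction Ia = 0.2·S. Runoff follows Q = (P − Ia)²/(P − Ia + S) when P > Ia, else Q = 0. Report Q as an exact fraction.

Adjust CN=53 to AMC I: 4.2·53/(10 − 0.058·53) → (1113/5) ÷ (3463/500) = 111300/3463 ≈ 32.140
S = 1000/(111300/3463) − 10 = 23500/1113 in ≈ 21.114 in
Ia = 0.2S: 0.2·21.114 = 4.223 in (exactly 4700/1113)
P − Ia = 10.470 − 4.223 = 695311/111300 ≈ 6.247 in (> 0, runoff occurs)
Q = (695311/111300)²/((695311/111300) + 23500/1113) = (483457386721/12387690000)/(3045311/111300) = 483457386721/338943114300 in ≈ 1.426 in

Q = 483457386721/338943114300 in ≈ 1.426 in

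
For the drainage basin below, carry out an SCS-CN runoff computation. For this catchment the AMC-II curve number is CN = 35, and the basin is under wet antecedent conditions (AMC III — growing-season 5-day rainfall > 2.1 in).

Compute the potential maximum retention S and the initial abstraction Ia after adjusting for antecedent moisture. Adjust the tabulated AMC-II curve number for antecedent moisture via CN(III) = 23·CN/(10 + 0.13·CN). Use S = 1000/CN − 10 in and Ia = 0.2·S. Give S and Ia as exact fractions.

S = 1300/161 in ≈ 8.075 in; Ia = 260/161 in ≈ 1.615 in

CN(III) from CN(II)=35: (23·35)/(10 + 0.13·35) = 16100/291 ≈ 55.326
Max retention: S = 1000/(16100/291) − 10 = 1300/161 in (≈ 8.075 in)
Initial abstraction Ia = S/5 = (1300/161)/5 = 260/161 ≈ 1.615 in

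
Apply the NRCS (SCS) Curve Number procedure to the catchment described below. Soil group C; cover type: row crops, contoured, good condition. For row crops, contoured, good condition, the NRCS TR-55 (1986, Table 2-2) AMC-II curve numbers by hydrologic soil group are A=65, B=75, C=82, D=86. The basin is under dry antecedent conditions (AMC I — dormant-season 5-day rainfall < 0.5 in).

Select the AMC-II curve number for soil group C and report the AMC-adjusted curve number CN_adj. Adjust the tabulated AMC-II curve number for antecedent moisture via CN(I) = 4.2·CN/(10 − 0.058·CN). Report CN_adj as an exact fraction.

CN_adj = 28700/437 ≈ 65.675

NRCS table: row crops, contoured, good condition, soil group C → CN(II) = 82
Dry (AMC I): CN(I) = 4.2·82/(10 − 0.058·82) = (1722/5)/(1311/250) = 28700/437 ≈ 65.675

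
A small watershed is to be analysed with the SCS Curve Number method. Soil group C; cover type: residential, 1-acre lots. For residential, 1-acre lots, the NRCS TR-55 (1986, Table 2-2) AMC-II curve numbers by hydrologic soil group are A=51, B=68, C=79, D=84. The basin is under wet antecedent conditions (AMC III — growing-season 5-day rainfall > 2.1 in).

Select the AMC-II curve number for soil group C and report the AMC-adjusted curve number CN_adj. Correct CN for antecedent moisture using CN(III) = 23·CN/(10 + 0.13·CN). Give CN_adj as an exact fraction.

CN_adj = 181700/2027 ≈ 89.640

NRCS table: residential, 1-acre lots, soil group C → CN(II) = 79
CN(III) from CN(II)=79: (23·79)/(10 + 0.13·79) = 181700/2027 ≈ 89.640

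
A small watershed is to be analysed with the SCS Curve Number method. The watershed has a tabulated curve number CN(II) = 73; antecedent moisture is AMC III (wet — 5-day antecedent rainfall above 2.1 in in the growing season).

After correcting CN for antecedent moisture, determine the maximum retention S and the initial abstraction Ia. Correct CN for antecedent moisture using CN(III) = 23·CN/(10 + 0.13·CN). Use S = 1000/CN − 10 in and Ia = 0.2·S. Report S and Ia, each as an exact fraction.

Adjust CN=73 to AMC III: 23·73/(10 + 0.13·73) → 1679 ÷ (1949/100) = 167900/1949 ≈ 86.147
Retention S: 1000/CN − 10 with CN=86.147 → S = 2700/1679 ≈ 1.608 in
Ia = 0.2S: 0.2·1.608 = 0.322 in (exactly 540/1679)

S = 2700/1679 in ≈ 1.608 in; Ia = 540/1679 in ≈ 0.322 in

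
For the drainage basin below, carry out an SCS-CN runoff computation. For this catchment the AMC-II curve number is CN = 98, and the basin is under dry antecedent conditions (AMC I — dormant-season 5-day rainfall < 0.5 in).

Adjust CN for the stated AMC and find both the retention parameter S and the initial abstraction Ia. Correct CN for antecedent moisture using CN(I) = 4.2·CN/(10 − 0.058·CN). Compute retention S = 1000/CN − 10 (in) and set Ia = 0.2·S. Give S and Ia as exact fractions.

S = 500/1029 in ≈ 0.486 in; Ia = 100/1029 in ≈ 0.097 in

Dry (AMC I): CN(I) = 4.2·98/(10 − 0.058·98) = (2058/5)/(1079/250) = 102900/1079 ≈ 95.366
Retention S: 1000/CN − 10 with CN=95.366 → S = 500/1029 ≈ 0.486 in
Initial abstraction Ia = S/5 = (500/1029)/5 = 100/1029 ≈ 0.097 in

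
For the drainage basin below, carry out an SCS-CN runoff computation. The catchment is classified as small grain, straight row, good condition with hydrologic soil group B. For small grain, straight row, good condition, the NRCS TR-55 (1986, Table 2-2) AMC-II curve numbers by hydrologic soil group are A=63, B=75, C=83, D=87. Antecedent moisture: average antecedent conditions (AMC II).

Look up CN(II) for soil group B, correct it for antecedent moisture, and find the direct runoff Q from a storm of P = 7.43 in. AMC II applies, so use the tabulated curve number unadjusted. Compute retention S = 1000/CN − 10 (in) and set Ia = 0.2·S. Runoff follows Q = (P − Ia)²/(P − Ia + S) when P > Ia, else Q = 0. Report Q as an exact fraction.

Q = 4116841/908700 in ≈ 4.530 in

NRCS table: small grain, straight row, good condition, soil group B → CN(II) = 75
Average conditions: CN = 75 (no AMC adjustment).
Retention S: 1000/CN − 10 with CN=75.000 → S = 10/3 ≈ 3.333 in
Initial abstraction Ia = S/5 = (10/3)/5 = 2/3 ≈ 0.667 in
Since P=7.430 > Ia=0.667: effective rainfall P−Ia = 2029/300 in
Runoff Q = (P−Ia)²/(P−Ia+S) = (6.763)²/(6.763+3.333) = 4116841/908700 ≈ 4.530 in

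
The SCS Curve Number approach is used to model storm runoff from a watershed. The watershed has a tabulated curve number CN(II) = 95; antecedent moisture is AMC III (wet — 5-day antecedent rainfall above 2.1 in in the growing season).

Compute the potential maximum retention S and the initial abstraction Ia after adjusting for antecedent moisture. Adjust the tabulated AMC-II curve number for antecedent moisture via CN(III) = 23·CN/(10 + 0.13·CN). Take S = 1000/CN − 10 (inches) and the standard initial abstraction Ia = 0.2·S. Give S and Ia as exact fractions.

S = 100/437 in ≈ 0.229 in; Ia = 20/437 in ≈ 0.046 in

Wet (AMC III): CN(III) = 23·95/(10 + 0.13·95) = 2185/(447/20) = 43700/447 ≈ 97.763
Max retention: S = 1000/(43700/447) − 10 = 100/437 in (≈ 0.229 in)
Ia = 0.2S: 0.2·0.229 = 0.046 in (exactly 20/437)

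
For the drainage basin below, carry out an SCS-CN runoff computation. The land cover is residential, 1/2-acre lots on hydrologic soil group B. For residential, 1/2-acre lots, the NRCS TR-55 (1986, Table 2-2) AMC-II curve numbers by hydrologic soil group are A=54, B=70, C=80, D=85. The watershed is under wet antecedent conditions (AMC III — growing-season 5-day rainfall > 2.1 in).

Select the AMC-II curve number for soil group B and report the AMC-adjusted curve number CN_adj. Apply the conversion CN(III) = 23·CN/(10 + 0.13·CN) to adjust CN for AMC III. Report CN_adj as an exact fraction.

CN_adj = 16100/191 ≈ 84.293

NRCS table: residential, 1/2-acre lots, soil group B → CN(II) = 70
CN(III) from CN(II)=70: (23·70)/(10 + 0.13·70) = 16100/191 ≈ 84.293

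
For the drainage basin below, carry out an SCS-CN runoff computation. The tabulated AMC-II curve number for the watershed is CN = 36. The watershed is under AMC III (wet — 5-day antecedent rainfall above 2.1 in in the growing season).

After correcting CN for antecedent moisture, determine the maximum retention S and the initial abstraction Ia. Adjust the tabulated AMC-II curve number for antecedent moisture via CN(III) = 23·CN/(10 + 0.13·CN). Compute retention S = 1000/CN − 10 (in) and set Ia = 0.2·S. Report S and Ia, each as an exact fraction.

Wet (AMC III): CN(III) = 23·36/(10 + 0.13·36) = 828/(367/25) = 20700/367 ≈ 56.403
Max retention: S = 1000/(20700/367) − 10 = 1600/207 in (≈ 7.729 in)
Ia = 0.2·(1600/207) = 320/207 in ≈ 1.546 in

S = 1600/207 in ≈ 7.729 in; Ia = 320/207 in ≈ 1.546 in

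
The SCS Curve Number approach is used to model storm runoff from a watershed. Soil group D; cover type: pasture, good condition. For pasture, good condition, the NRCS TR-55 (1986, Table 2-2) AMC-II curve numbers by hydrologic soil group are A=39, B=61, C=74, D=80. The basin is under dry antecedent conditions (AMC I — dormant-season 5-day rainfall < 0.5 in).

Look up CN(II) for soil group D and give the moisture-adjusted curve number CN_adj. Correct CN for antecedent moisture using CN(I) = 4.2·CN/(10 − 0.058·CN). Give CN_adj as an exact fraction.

CN_adj = 4200/67 ≈ 62.687

NRCS table: pasture, good condition, soil group D → CN(II) = 80
Dry (AMC I): CN(I) = 4.2·80/(10 − 0.058·80) = 336/(134/25) = 4200/67 ≈ 62.687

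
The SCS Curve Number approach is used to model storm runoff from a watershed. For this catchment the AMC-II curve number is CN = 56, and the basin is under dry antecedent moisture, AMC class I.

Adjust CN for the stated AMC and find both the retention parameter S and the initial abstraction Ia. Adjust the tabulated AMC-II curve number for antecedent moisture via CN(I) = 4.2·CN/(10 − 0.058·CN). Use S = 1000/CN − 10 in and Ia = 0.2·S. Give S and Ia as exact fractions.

Dry (AMC I): CN(I) = 4.2·56/(10 − 0.058·56) = (1176/5)/(844/125) = 7350/211 ≈ 34.834
Max retention: S = 1000/(7350/211) − 10 = 2750/147 in (≈ 18.707 in)
Initial abstraction Ia = S/5 = (2750/147)/5 = 550/147 ≈ 3.741 in

S = 2750/147 in ≈ 18.707 in; Ia = 550/147 in ≈ 3.741 in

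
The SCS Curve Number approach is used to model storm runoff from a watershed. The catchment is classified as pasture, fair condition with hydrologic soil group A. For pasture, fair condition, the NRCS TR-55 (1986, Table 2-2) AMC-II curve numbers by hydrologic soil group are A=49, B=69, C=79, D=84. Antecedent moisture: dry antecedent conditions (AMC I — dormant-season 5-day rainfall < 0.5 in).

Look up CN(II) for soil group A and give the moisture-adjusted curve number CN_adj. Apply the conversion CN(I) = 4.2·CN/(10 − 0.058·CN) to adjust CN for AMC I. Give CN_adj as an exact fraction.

CN_adj = 34300/1193 ≈ 28.751

NRCS table: pasture, fair condition, soil group A → CN(II) = 49
CN(I) from CN(II)=49: (4.2·49)/(10 − 0.058·49) = 34300/1193 ≈ 28.751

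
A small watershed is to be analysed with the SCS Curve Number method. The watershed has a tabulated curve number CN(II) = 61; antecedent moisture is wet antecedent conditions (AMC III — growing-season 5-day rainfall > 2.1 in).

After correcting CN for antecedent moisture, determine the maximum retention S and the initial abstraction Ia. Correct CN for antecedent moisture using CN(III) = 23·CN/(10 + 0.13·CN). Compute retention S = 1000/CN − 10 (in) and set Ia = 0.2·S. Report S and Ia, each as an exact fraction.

Wet (AMC III): CN(III) = 23·61/(10 + 0.13·61) = 1403/(1793/100) = 140300/1793 ≈ 78.249
S = 1000/(140300/1793) − 10 = 3900/1403 in ≈ 2.780 in
Ia = 0.2·(3900/1403) = 780/1403 in ≈ 0.556 in

S = 3900/1403 in ≈ 2.780 in; Ia = 780/1403 in ≈ 0.556 in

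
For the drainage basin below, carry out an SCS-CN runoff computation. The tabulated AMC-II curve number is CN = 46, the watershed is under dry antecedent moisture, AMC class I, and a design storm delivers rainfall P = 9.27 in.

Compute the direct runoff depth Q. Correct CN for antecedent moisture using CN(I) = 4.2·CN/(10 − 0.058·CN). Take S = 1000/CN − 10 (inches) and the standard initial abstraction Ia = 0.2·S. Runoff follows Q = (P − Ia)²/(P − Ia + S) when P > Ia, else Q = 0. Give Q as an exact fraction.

Dry (AMC I): CN(I) = 4.2·46/(10 − 0.058·46) = (966/5)/(1833/250) = 16100/611 ≈ 26.350
Max retention: S = 1000/(16100/611) − 10 = 4500/161 in (≈ 27.950 in)
Ia = 0.2·(4500/161) = 900/161 in ≈ 5.590 in
Excess rainfall: 9.270 − 5.590 = 3.680 in; P > Ia so Q > 0
Runoff Q = (P−Ia)²/(P−Ia+S) = (3.680)²/(3.680+27.950) = 43335889/101220700 ≈ 0.428 in

Q = 43335889/101220700 in ≈ 0.428 in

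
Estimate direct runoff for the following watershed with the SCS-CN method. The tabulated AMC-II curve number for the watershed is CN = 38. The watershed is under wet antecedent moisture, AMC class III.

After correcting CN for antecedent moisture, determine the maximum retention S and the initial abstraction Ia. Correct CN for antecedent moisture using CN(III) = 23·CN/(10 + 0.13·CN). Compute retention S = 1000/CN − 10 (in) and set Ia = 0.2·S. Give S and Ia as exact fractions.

Adjust CN=38 to AMC III: 23·38/(10 + 0.13·38) → 874 ÷ (747/50) = 43700/747 ≈ 58.501
Max retention: S = 1000/(43700/747) − 10 = 3100/437 in (≈ 7.094 in)
Initial abstraction Ia = S/5 = (3100/437)/5 = 620/437 ≈ 1.419 in

S = 3100/437 in ≈ 7.094 in; Ia = 620/437 in ≈ 1.419 in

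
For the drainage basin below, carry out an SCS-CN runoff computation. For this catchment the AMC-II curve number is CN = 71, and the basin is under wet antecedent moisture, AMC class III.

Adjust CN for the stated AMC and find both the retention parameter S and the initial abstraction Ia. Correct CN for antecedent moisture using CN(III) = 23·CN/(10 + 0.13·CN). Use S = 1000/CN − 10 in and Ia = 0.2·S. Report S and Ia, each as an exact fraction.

CN(III) from CN(II)=71: (23·71)/(10 + 0.13·71) = 163300/1923 ≈ 84.919
Max retention: S = 1000/(163300/1923) − 10 = 2900/1633 in (≈ 1.776 in)
Ia = 0.2·(2900/1633) = 580/1633 in ≈ 0.355 in

S = 2900/1633 in ≈ 1.776 in; Ia = 580/1633 in ≈ 0.355 in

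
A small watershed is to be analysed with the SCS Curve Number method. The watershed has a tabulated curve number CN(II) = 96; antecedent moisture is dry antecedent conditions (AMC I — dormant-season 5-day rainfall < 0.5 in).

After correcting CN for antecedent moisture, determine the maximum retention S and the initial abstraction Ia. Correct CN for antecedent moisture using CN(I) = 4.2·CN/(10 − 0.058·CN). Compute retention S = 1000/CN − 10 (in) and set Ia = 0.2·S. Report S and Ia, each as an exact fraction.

Adjust CN=96 to AMC I: 4.2·96/(10 − 0.058·96) → (2016/5) ÷ (554/125) = 25200/277 ≈ 90.975
Max retention: S = 1000/(25200/277) − 10 = 125/126 in (≈ 0.992 in)
Ia = 0.2·(125/126) = 25/126 in ≈ 0.198 in

S = 125/126 in ≈ 0.992 in; Ia = 25/126 in ≈ 0.198 in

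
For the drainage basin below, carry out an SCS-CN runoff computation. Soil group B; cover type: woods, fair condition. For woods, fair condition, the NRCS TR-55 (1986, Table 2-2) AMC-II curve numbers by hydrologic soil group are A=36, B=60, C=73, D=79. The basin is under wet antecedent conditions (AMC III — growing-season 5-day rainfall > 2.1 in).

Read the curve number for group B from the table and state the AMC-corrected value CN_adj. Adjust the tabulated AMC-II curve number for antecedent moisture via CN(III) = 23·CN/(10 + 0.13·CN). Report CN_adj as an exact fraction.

CN_adj = 6900/89 ≈ 77.528

NRCS table: woods, fair condition, soil group B → CN(II) = 60
CN(III) from CN(II)=60: (23·60)/(10 + 0.13·60) = 6900/89 ≈ 77.528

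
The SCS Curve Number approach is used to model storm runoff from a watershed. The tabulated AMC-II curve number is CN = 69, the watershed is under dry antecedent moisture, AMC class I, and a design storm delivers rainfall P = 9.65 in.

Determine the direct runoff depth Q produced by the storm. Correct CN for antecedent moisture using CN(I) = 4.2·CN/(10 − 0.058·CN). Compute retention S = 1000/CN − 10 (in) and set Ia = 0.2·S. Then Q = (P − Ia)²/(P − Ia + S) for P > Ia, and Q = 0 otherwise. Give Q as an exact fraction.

CN(I) from CN(II)=69: (4.2·69)/(10 − 0.058·69) = 144900/2999 ≈ 48.316
S = 1000/(144900/2999) − 10 = 15500/1449 in ≈ 10.697 in
Initial abstraction Ia = S/5 = (15500/1449)/5 = 3100/1449 ≈ 2.139 in
P − Ia = 9.650 − 2.139 = 217657/28980 ≈ 7.511 in (> 0, runoff occurs)
Runoff Q = (P−Ia)²/(P−Ia+S) = (7.511)²/(7.511+10.697) = 47374569649/15291499860 ≈ 3.098 in

Q = 47374569649/15291499860 in ≈ 3.098 in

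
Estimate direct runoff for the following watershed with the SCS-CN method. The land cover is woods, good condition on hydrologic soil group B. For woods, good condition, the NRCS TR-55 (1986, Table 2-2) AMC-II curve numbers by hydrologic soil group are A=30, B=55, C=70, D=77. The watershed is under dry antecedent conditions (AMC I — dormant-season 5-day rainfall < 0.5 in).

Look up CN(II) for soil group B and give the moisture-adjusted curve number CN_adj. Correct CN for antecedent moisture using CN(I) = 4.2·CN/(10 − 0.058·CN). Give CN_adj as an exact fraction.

NRCS table: woods, good condition, soil group B → CN(II) = 55
Dry (AMC I): CN(I) = 4.2·55/(10 − 0.058·55) = 231/(681/100) = 7700/227 ≈ 33.921

CN_adj = 7700/227 ≈ 33.921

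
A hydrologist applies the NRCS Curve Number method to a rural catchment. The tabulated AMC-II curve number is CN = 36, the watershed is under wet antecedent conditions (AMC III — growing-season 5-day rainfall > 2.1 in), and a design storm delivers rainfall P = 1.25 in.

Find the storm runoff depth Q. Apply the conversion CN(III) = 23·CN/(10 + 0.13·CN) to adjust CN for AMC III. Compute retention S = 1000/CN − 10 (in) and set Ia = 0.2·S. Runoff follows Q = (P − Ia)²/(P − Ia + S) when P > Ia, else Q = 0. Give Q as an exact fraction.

Q = 0 in ≈ 0.000 in

Wet (AMC III): CN(III) = 23·36/(10 + 0.13·36) = 828/(367/25) = 20700/367 ≈ 56.403
Max retention: S = 1000/(20700/367) − 10 = 1600/207 in (≈ 7.729 in)
Initial abstraction Ia = S/5 = (1600/207)/5 = 320/207 ≈ 1.546 in
P = 1.250 ≤ Ia = 1.546 in: entire storm abstracted, Q = 0.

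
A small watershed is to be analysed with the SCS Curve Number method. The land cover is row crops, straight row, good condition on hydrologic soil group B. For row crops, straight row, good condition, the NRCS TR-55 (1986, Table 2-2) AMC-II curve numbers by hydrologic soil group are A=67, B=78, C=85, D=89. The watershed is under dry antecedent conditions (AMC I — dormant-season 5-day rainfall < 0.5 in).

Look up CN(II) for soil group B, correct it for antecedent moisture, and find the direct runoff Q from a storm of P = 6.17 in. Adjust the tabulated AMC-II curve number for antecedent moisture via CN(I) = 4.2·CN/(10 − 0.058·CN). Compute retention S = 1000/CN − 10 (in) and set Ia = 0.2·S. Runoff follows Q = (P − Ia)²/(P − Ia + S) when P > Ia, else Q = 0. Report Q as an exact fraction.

NRCS table: row crops, straight row, good condition, soil group B → CN(II) = 78
CN(I) from CN(II)=78: (4.2·78)/(10 − 0.058·78) = 81900/1369 ≈ 59.825
S = 1000/(81900/1369) − 10 = 5500/819 in ≈ 6.716 in
Ia = 0.2·(5500/819) = 1100/819 in ≈ 1.343 in
Since P=6.170 > Ia=1.343: effective rainfall P−Ia = 395323/81900 in
Q = (395323/81900)²/((395323/81900) + 5500/819) = (156280274329/6707610000)/(945323/81900) = 156280274329/77421953700 in ≈ 2.019 in

Q = 156280274329/77421953700 in ≈ 2.019 in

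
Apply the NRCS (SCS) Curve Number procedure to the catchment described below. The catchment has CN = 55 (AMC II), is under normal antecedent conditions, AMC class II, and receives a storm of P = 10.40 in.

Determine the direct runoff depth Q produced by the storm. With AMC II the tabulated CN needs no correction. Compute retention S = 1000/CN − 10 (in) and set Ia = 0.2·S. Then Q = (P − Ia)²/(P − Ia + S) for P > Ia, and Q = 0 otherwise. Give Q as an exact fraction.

Q = 58081/12815 in ≈ 4.532 in

CN(II) = 55; AMC II needs no correction.
Max retention: S = 1000/55 − 10 = 90/11 in (≈ 8.182 in)
Initial abstraction Ia = S/5 = (90/11)/5 = 18/11 ≈ 1.636 in
Since P=10.400 > Ia=1.636: effective rainfall P−Ia = 482/55 in
Runoff Q = (P−Ia)²/(P−Ia+S) = (8.764)²/(8.764+8.182) = 58081/12815 ≈ 4.532 in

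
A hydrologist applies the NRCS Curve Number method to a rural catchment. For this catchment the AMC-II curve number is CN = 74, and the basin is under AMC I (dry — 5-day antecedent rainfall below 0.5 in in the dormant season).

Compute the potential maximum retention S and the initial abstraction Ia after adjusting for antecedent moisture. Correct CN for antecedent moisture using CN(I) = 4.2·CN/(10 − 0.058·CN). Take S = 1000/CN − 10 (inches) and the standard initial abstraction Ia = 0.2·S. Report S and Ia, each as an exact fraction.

S = 6500/777 in ≈ 8.366 in; Ia = 1300/777 in ≈ 1.673 in

Dry (AMC I): CN(I) = 4.2·74/(10 − 0.058·74) = (1554/5)/(1427/250) = 77700/1427 ≈ 54.450
S = 1000/(77700/1427) − 10 = 6500/777 in ≈ 8.366 in
Initial abstraction Ia = S/5 = (6500/777)/5 = 1300/777 ≈ 1.673 in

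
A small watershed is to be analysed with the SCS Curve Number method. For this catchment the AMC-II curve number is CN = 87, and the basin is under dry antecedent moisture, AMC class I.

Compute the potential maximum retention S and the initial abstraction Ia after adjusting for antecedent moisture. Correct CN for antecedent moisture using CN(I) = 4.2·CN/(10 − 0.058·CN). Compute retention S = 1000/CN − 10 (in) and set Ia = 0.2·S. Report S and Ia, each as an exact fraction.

Adjust CN=87 to AMC I: 4.2·87/(10 − 0.058·87) → (1827/5) ÷ (2477/500) = 182700/2477 ≈ 73.759
Retention S: 1000/CN − 10 with CN=73.759 → S = 6500/1827 ≈ 3.558 in
Initial abstraction Ia = S/5 = (6500/1827)/5 = 1300/1827 ≈ 0.712 in

S = 6500/1827 in ≈ 3.558 in; Ia = 1300/1827 in ≈ 0.712 in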